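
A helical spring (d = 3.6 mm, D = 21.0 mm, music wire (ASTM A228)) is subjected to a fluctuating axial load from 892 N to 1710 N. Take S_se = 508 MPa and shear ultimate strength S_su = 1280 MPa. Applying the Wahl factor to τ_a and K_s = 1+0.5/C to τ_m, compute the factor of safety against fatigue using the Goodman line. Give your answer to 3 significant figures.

C = D/d = 21.0/3.6 = 5.8333; K_W = (4C−1)/(4C−4)+0.615/C = 1.2606; K_s = 1+0.5/C = 1.0857
F_a = (F_max−F_min)/2 = 409 N; F_m = (F_max+F_min)/2 = 1301 N
τ_a = K_W·8F_aD/(πd³) = 1.2606 × 468.79 = 590.95 MPa
τ_m = K_s·8F_mD/(πd³) = 1.0857 × 1491.2 = 1619 MPa
Goodman: 1/n_f = τ_a/S_se + τ_m/S_su = 590.95/508 + 1619/1280 = 1.16329 + 1.26484 = 2.4281
n_f = 1/2.4281 = 0.4118

0.412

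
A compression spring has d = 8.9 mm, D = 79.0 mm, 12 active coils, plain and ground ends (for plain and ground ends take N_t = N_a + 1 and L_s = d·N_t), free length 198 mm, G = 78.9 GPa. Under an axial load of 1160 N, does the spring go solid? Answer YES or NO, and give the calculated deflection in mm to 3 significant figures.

k = Gd⁴/(8D³N_a) = (78.9×10³)(8.9⁴)/(8·79.0³·12) = 10.459 N/mm
N_t = 13; L_s = 8.9·13 = 115.7 mm; δ_solid = L₀ − L_s = 198 − 115.7 = 82.3 mm
δ = F/k = 1160/10.459 = 110.91 mm
δ ≥ δ_solid → spring goes solid

YES, δ = 111 mm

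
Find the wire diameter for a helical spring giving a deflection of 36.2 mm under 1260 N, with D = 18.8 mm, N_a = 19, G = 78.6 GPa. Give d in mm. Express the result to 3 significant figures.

4.60 mm

Required rate k = F/δ = 1260/36.2 = 34.807 N/mm
d = (8D³N_a·k / G)^(1/4) = (8·18.8³·19·34.807 / (78.6×10³))^0.25
  = (447.26)^0.25 = 4.5987 mm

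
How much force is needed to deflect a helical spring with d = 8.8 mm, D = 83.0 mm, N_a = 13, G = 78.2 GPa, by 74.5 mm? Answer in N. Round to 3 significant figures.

k = Gd⁴/(8D³N_a) = (78.2×10³)(8.8⁴)/(8·83.0³·13) = 7.8862 N/mm
F = k·δ = 7.8862 × 74.5 = 587.52 N

588 N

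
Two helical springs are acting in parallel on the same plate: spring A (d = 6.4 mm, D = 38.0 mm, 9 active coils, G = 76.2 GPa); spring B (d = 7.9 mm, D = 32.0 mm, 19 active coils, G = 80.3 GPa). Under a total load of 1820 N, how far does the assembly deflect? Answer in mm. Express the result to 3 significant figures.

19.1 mm

k_A = Gd⁴/(8D³N_a) = (76.2×10³)(6.4⁴)/(8·38.0³·9) = 32.359 N/mm
k_B = Gd⁴/(8D³N_a) = (80.3×10³)(7.9⁴)/(8·32.0³·19) = 62.796 N/mm
Parallel: k_eq = 32.359 + 62.796 = 95.155 N/mm
δ = F/k_eq = 1820/95.155 = 19.127 mm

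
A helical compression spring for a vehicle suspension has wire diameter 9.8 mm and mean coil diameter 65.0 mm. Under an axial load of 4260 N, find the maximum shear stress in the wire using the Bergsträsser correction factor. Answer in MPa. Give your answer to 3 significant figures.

Spring index C = D/d = 65.0/9.8 = 6.6327
K_B = (4C+2)/(4C−3) = 28.531/23.531 = 1.2125
τ₀ = 8FD/(πd³) = 8·4260·65.0/(π·9.8³) = 2.2152e+06/2956.8 = 749.18 MPa
τ_max = K·τ₀ = 1.2125 × 749.18 = 908.37 MPa

908 MPa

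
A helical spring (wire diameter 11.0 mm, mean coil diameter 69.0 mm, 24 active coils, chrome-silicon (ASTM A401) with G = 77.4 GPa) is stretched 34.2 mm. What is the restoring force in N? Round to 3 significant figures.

k = Gd⁴/(8D³N_a) = (77.4×10³)(11.0⁴)/(8·69.0³·24) = 17.966 N/mm
F = k·δ = 17.966 × 34.2 = 614.45 N

614 N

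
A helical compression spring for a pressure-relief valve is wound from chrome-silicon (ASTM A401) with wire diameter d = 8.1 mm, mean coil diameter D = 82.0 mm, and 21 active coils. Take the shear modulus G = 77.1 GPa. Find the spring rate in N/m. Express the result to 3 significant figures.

k = Gd⁴/(8D³N_a) = (77.1×10³ × 8.1⁴) / (8 × 82.0³ × 21)
  = 3.3189e+08 / 9.26298e+07 = 3.583 N/mm = 3583 N/m

3580 N/m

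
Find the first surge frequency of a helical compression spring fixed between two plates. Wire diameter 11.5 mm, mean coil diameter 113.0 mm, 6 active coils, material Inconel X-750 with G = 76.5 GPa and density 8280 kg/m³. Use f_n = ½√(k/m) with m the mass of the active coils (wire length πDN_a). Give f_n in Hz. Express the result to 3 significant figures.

51.3 Hz

k = Gd⁴/(8D³N_a) = (76.5×10³)(11.5⁴)/(8·113.0³·6) = 19.319 N/mm = 19319 N/m
Wire length L = πDN_a = π·113.0·6 = 2130 mm
m = ρ·(πd²/4)·L = 8280 × 103.87×10⁻⁶ m² × 2.13 m = 1.8319 kg
f_n = ½√(k/m) = 0.5·√(19319/1.8319) = 0.5·√(10546) = 51.346 Hz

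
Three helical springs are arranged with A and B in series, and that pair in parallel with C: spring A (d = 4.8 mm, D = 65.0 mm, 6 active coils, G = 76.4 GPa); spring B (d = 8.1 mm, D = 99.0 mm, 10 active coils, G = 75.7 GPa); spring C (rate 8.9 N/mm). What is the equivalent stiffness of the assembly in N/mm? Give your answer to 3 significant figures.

k_A = Gd⁴/(8D³N_a) = (76.4×10³)(4.8⁴)/(8·65.0³·6) = 3.0766 N/mm
k_B = Gd⁴/(8D³N_a) = (75.7×10³)(8.1⁴)/(8·99.0³·10) = 4.198 N/mm
Springs A,B series: k_AB = 1/(1/3.0766+1/4.198) = 1.7754 N/mm; parallel with C: k_eq = 1.7754+8.9 = 10.675 N/mm

10.7 N/mm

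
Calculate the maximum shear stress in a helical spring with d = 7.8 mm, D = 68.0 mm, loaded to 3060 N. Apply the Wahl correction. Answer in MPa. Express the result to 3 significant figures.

Spring index C = D/d = 68.0/7.8 = 8.7179
K_W = (4C−1)/(4C−4) + 0.615/C = 33.872/30.872 + 0.0705 = 1.1677
τ₀ = 8FD/(πd³) = 8·3060·68.0/(π·7.8³) = 1.66464e+06/1490.8 = 1116.6 MPa
τ_max = K·τ₀ = 1.1677 × 1116.6 = 1303.8 MPa

1300 MPa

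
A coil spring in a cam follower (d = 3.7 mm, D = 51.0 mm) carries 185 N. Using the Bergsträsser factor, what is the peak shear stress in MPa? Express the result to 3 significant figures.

520 MPa

Spring index C = D/d = 51.0/3.7 = 13.7838
K_B = (4C+2)/(4C−3) = 57.135/52.135 = 1.0959
τ₀ = 8FD/(πd³) = 8·185·51.0/(π·3.7³) = 75480/159.13 = 474.33 MPa
τ_max = K·τ₀ = 1.0959 × 474.33 = 519.82 MPa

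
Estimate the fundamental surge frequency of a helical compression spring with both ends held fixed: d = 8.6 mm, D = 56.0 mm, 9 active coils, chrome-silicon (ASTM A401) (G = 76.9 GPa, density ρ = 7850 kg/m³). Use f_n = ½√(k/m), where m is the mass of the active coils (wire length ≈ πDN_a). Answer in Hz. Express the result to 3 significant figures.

k = Gd⁴/(8D³N_a) = (76.9×10³)(8.6⁴)/(8·56.0³·9) = 33.268 N/mm = 33268 N/m
Wire length L = πDN_a = π·56.0·9 = 1583.4 mm
m = ρ·(πd²/4)·L = 7850 × 58.088×10⁻⁶ m² × 1.5834 m = 0.722 kg
f_n = ½√(k/m) = 0.5·√(33268/0.722) = 0.5·√(46077) = 107.33 Hz

107 Hz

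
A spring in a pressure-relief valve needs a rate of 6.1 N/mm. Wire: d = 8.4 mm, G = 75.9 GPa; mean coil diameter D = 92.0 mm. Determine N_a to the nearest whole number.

N_a = Gd⁴/(8D³k) = (75.9×10³ × 8.4⁴)/(8 × 92.0³ × 6.1)
    = 3.77884e+08 / 3.8e+07 = 9.944 → 10 coils

10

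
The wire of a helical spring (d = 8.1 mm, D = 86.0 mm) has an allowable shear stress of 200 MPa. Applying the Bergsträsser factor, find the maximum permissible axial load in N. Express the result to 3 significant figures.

C = D/d = 86.0/8.1 = 10.6173
K_B = (4C+2)/(4C−3) = 44.469/39.469 = 1.1267
τ_max = K·8FD/(πd³) → F_max = τ_allow·πd³/(8DK)
F_max = 200·π·8.1³/(8·86.0·1.1267) = 3.3391e+05/775.16 = 430.77 N

431 N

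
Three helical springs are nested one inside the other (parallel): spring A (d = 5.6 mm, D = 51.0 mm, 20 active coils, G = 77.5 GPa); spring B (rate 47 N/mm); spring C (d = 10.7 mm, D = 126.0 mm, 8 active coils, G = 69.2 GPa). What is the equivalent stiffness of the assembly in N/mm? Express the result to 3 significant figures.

k_A = Gd⁴/(8D³N_a) = (77.5×10³)(5.6⁴)/(8·51.0³·20) = 3.5911 N/mm
k_C = Gd⁴/(8D³N_a) = (69.2×10³)(10.7⁴)/(8·126.0³·8) = 7.0852 N/mm
Parallel: k_eq = 3.5911 + 47 + 7.0852 = 57.676 N/mm

57.7 N/mm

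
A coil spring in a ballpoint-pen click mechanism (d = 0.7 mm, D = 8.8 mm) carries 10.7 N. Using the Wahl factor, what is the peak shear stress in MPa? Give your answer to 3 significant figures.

Spring index C = D/d = 8.8/0.7 = 12.5714
K_W = (4C−1)/(4C−4) + 0.615/C = 49.286/46.286 + 0.0489 = 1.1137
τ₀ = 8FD/(πd³) = 8·10.7·8.8/(π·0.7³) = 753.28/1.0776 = 699.06 MPa
τ_max = K·τ₀ = 1.1137 × 699.06 = 778.56 MPa

779 MPa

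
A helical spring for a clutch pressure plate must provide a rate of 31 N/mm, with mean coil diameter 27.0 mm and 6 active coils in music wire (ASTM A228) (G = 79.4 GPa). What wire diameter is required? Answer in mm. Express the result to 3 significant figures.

4.38 mm

d = (8D³N_a·k / G)^(1/4) = (8·27.0³·6·31 / (79.4×10³))^0.25
  = (368.87)^0.25 = 4.3825 mm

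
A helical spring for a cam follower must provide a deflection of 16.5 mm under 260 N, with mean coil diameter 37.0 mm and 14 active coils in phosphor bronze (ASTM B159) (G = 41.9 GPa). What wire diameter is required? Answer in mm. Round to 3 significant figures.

Required rate k = F/δ = 260/16.5 = 15.758 N/mm
d = (8D³N_a·k / G)^(1/4) = (8·37.0³·14·15.758 / (41.9×10³))^0.25
  = (2133.5)^0.25 = 6.7963 mm

6.80 mm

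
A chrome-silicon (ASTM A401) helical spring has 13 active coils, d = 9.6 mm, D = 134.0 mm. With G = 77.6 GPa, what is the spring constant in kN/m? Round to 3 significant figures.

k = Gd⁴/(8D³N_a) = (77.6×10³ × 9.6⁴) / (8 × 134.0³ × 13)
  = 6.59093e+08 / 2.50235e+08 = 2.6339 N/mm

2.63 kN/m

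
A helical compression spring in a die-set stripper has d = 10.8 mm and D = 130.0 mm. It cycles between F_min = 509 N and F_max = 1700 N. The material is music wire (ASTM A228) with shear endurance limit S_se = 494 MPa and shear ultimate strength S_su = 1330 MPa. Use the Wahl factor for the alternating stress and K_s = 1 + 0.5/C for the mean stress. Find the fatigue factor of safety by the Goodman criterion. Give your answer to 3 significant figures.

1.72

C = D/d = 130.0/10.8 = 12.0370; K_W = (4C−1)/(4C−4)+0.615/C = 1.1190; K_s = 1+0.5/C = 1.0415
F_a = (F_max−F_min)/2 = 595.5 N; F_m = (F_max+F_min)/2 = 1104.5 N
τ_a = K_W·8F_aD/(πd³) = 1.1190 × 156.49 = 175.12 MPa
τ_m = K_s·8F_mD/(πd³) = 1.0415 × 290.25 = 302.31 MPa
Goodman: 1/n_f = τ_a/S_se + τ_m/S_su = 175.12/494 + 302.31/1330 = 0.35450 + 0.22730 = 0.5818
n_f = 1/0.5818 = 1.719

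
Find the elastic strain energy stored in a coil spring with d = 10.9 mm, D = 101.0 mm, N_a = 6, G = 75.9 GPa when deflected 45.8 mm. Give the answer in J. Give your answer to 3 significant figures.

22.7 J

k = Gd⁴/(8D³N_a) = (75.9×10³)(10.9⁴)/(8·101.0³·6) = 21.664 N/mm
U = ½kδ² = 0.5 × 21.664 × 45.8² = 22722 N·mm = 22.722 J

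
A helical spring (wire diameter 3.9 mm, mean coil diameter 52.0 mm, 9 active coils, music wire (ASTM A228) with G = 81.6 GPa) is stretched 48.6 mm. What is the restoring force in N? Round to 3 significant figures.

90.6 N

k = Gd⁴/(8D³N_a) = (81.6×10³)(3.9⁴)/(8·52.0³·9) = 1.8647 N/mm
F = k·δ = 1.8647 × 48.6 = 90.624 N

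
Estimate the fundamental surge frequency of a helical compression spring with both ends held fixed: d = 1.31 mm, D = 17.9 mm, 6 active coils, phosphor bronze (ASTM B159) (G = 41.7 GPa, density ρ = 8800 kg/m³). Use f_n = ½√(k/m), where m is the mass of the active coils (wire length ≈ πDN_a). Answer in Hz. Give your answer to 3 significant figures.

167 Hz

k = Gd⁴/(8D³N_a) = (41.7×10³)(1.31⁴)/(8·17.9³·6) = 0.44609 N/mm = 446.09 N/m
Wire length L = πDN_a = π·17.9·6 = 337.41 mm
m = ρ·(πd²/4)·L = 8800 × 1.3478×10⁻⁶ m² × 0.33741 m = 0.0040019 kg
f_n = ½√(k/m) = 0.5·√(446.09/0.0040019) = 0.5·√(1.1147e+05) = 166.93 Hz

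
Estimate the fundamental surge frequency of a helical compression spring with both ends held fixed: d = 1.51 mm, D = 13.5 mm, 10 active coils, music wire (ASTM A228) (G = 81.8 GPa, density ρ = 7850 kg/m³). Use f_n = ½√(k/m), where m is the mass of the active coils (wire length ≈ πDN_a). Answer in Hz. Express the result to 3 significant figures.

k = Gd⁴/(8D³N_a) = (81.8×10³)(1.51⁴)/(8·13.5³·10) = 2.1606 N/mm = 2160.6 N/m
Wire length L = πDN_a = π·13.5·10 = 424.12 mm
m = ρ·(πd²/4)·L = 7850 × 1.7908×10⁻⁶ m² × 0.42412 m = 0.0059621 kg
f_n = ½√(k/m) = 0.5·√(2160.6/0.0059621) = 0.5·√(3.6239e+05) = 300.99 Hz

301 Hz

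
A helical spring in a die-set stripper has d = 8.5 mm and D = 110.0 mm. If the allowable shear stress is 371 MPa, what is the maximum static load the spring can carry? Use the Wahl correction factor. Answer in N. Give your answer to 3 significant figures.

733 N

C = D/d = 110.0/8.5 = 12.9412
K_W = (4C−1)/(4C−4) + 0.615/C = 50.765/47.765 + 0.0475 = 1.1103
τ_max = K·8FD/(πd³) → F_max = τ_allow·πd³/(8DK)
F_max = 371·π·8.5³/(8·110.0·1.1103) = 7.1578e+05/977.09 = 732.56 N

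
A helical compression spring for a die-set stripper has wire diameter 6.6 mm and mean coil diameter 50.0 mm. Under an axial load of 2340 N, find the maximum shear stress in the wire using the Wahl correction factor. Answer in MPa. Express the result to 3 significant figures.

1240 MPa

Spring index C = D/d = 50.0/6.6 = 7.5758
K_W = (4C−1)/(4C−4) + 0.615/C = 29.303/26.303 + 0.0812 = 1.1952
τ₀ = 8FD/(πd³) = 8·2340·50.0/(π·6.6³) = 936000/903.2 = 1036.3 MPa
τ_max = K·τ₀ = 1.1952 × 1036.3 = 1238.6 MPa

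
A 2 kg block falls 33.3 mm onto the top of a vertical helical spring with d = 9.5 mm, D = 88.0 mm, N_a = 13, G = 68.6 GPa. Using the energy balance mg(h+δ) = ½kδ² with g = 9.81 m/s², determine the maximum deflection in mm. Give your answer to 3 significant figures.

k = Gd⁴/(8D³N_a) = (68.6×10³)(9.5⁴)/(8·88.0³·13) = 7.8838 N/mm
W = mg = 2 × 9.81 = 19.62 N
½kδ² − Wδ − Wh = 0 → δ = (W + √(W² + 2kWh))/k
δ = (19.62 + √(384.94 + 10301.7))/7.8838 = (19.62 + 103.38)/7.8838 = 15.601 mm

15.6 mm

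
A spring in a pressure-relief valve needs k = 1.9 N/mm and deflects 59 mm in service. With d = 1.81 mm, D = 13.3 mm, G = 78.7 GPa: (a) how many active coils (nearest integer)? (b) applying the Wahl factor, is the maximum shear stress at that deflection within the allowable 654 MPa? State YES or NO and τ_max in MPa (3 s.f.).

N_a = Gd⁴/(8D³k) = (78.7×10³)(1.81⁴)/(8·13.3³·1.9) = 23.62 → N_a = 24
Actual rate k = Gd⁴/(8D³·24) = 1.87 N/mm
Working load F = kδ = 1.87·59 = 110.33 N
C = 13.3/1.81 = 7.3481; K_W = (4C−1)/(4C−4)+0.615/C = 1.2018
τ_max = K_W·8FD/(πd³) = 1.2018·630.15 = 757.34 MPa
τ_max > 654 MPa → exceeds allowable

(a) 24 coils; (b) NO, τ_max = 757 MPa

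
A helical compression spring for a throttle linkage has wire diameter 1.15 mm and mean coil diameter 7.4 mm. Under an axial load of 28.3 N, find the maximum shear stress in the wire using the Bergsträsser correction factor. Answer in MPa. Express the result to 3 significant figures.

428 MPa

Spring index C = D/d = 7.4/1.15 = 6.4348
K_B = (4C+2)/(4C−3) = 27.739/22.739 = 1.2199
τ₀ = 8FD/(πd³) = 8·28.3·7.4/(π·1.15³) = 1675.36/4.778 = 350.64 MPa
τ_max = K·τ₀ = 1.2199 × 350.64 = 427.74 MPa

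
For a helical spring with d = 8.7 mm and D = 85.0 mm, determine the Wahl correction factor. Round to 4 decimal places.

1.1485

C = D/d = 85.0/8.7 = 9.7701
K_W = (4C−1)/(4C−4) + 0.615/C = 38.080/35.080 + 0.0629 = 1.1485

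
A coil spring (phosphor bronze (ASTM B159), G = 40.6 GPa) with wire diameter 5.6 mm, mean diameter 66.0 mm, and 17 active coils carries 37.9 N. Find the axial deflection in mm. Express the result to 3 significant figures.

37.1 mm

k = Gd⁴/(8D³N_a) = (40.6×10³)(5.6⁴)/(8·66.0³·17) = 1.0212 N/mm
δ = F/k = 37.9 / 1.0212 = 37.113 mm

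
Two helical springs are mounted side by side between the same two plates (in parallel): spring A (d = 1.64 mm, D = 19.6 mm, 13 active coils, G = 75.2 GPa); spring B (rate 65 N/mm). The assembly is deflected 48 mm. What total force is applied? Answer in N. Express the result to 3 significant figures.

k_A = Gd⁴/(8D³N_a) = (75.2×10³)(1.64⁴)/(8·19.6³·13) = 0.69469 N/mm
Parallel: k_eq = 0.69469 + 65 = 65.695 N/mm
F = k_eq·δ = 65.695·48 = 3153.3 N

3150 N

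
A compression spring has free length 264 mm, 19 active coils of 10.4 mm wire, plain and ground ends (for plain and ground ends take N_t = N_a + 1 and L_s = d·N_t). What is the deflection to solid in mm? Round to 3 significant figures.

56.0 mm

N_t = 20; L_s = 10.4·20 = 208 mm
δ_solid = L₀ − L_s = 264 − 208 = 56 mm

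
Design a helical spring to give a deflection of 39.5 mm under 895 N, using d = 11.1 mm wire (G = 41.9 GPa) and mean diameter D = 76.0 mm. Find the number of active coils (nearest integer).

Required rate k = F/δ = 895/39.5 = 22.658 N/mm
N_a = Gd⁴/(8D³k) = (41.9×10³ × 11.1⁴)/(8 × 76.0³ × 22.658)
    = 6.36072e+08 / 7.95713e+07 = 7.994 → 8 coils

8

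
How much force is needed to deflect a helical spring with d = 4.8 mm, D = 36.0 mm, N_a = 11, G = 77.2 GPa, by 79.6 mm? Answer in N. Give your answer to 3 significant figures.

795 N

k = Gd⁴/(8D³N_a) = (77.2×10³)(4.8⁴)/(8·36.0³·11) = 9.9814 N/mm
F = k·δ = 9.9814 × 79.6 = 794.52 N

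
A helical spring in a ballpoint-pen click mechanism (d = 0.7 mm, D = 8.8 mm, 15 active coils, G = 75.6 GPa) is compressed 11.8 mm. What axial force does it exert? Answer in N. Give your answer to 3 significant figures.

2.62 N

k = Gd⁴/(8D³N_a) = (75.6×10³)(0.7⁴)/(8·8.8³·15) = 0.22197 N/mm
F = k·δ = 0.22197 × 11.8 = 2.6192 N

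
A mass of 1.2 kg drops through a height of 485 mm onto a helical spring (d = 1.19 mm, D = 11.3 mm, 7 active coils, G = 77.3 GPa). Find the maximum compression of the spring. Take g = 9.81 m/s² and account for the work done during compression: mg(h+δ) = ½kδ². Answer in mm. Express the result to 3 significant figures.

83.5 mm

k = Gd⁴/(8D³N_a) = (77.3×10³)(1.19⁴)/(8·11.3³·7) = 1.9184 N/mm
W = mg = 1.2 × 9.81 = 11.772 N
½kδ² − Wδ − Wh = 0 → δ = (W + √(W² + 2kWh))/k
δ = (11.772 + √(138.58 + 21906.1))/1.9184 = (11.772 + 148.47)/1.9184 = 83.53 mm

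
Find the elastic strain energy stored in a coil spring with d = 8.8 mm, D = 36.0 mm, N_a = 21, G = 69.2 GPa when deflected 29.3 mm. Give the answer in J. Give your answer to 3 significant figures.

22.7 J

k = Gd⁴/(8D³N_a) = (69.2×10³)(8.8⁴)/(8·36.0³·21) = 52.944 N/mm
U = ½kδ² = 0.5 × 52.944 × 29.3² = 22726 N·mm = 22.726 J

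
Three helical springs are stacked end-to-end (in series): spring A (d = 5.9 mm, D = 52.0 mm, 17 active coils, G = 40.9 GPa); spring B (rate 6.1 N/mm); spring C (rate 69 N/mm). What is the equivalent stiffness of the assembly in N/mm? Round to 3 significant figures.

1.77 N/mm

k_A = Gd⁴/(8D³N_a) = (40.9×10³)(5.9⁴)/(8·52.0³·17) = 2.5917 N/mm
Series: 1/k_eq = 1/2.5917 + 1/6.1 + 1/69 = 0.56428; k_eq = 1.7722 N/mm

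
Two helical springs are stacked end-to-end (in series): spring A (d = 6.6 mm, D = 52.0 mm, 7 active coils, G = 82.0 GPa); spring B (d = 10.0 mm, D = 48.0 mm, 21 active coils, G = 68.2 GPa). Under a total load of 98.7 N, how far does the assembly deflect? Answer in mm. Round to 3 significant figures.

k_A = Gd⁴/(8D³N_a) = (82.0×10³)(6.6⁴)/(8·52.0³·7) = 19.76 N/mm
k_B = Gd⁴/(8D³N_a) = (68.2×10³)(10.0⁴)/(8·48.0³·21) = 36.707 N/mm
Series: 1/k_eq = 1/19.76 + 1/36.707 = 0.077849; k_eq = 12.845 N/mm
δ = F/k_eq = 98.7/12.845 = 7.6837 mm

7.68 mm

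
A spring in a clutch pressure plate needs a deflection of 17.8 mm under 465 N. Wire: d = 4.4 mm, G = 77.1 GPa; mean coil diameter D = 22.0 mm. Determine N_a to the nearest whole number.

Required rate k = F/δ = 465/17.8 = 26.124 N/mm
N_a = Gd⁴/(8D³k) = (77.1×10³ × 4.4⁴)/(8 × 22.0³ × 26.124)
    = 2.88978e+07 / 2.22531e+06 = 12.99 → 13 coils

13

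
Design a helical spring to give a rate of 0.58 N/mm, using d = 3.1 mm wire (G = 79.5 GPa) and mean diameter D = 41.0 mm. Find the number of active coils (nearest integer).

23

N_a = Gd⁴/(8D³k) = (79.5×10³ × 3.1⁴)/(8 × 41.0³ × 0.58)
    = 7.34199e+06 / 319793 = 22.96 → 23 coils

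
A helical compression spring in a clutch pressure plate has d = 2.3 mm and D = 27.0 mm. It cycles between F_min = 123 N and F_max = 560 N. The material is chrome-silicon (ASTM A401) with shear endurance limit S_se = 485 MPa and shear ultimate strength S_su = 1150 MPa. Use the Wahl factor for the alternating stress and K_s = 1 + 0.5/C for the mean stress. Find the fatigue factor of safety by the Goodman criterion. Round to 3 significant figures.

C = D/d = 27.0/2.3 = 11.7391; K_W = (4C−1)/(4C−4)+0.615/C = 1.1222; K_s = 1+0.5/C = 1.0426
F_a = (F_max−F_min)/2 = 218.5 N; F_m = (F_max+F_min)/2 = 341.5 N
τ_a = K_W·8F_aD/(πd³) = 1.1222 × 1234.7 = 1385.6 MPa
τ_m = K_s·8F_mD/(πd³) = 1.0426 × 1929.8 = 2012 MPa
Goodman: 1/n_f = τ_a/S_se + τ_m/S_su = 1385.6/485 + 2012/1150 = 2.85700 + 1.74956 = 4.6066
n_f = 1/4.6066 = 0.2171

0.217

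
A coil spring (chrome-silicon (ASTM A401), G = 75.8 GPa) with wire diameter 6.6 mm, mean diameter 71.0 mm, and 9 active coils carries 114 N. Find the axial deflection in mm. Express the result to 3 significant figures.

20.4 mm

k = Gd⁴/(8D³N_a) = (75.8×10³)(6.6⁴)/(8·71.0³·9) = 5.5813 N/mm
δ = F/k = 114 / 5.5813 = 20.425 mm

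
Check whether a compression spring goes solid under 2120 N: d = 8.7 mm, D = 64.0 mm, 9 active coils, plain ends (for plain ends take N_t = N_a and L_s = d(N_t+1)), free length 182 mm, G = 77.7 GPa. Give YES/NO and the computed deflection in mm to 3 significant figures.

k = Gd⁴/(8D³N_a) = (77.7×10³)(8.7⁴)/(8·64.0³·9) = 23.584 N/mm
N_t = 9; L_s = 8.7·10 = 87 mm; δ_solid = L₀ − L_s = 182 − 87 = 95 mm
δ = F/k = 2120/23.584 = 89.89 mm
δ < δ_solid → spring does not go solid

NO, δ = 89.9 mm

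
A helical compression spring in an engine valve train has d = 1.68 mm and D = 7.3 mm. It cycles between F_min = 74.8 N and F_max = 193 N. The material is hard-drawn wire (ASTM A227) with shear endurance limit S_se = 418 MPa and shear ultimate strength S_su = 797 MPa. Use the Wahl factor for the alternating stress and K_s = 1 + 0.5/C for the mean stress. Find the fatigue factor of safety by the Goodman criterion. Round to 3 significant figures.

0.670

C = D/d = 7.3/1.68 = 4.3452; K_W = (4C−1)/(4C−4)+0.615/C = 1.3657; K_s = 1+0.5/C = 1.1151
F_a = (F_max−F_min)/2 = 59.1 N; F_m = (F_max+F_min)/2 = 133.9 N
τ_a = K_W·8F_aD/(πd³) = 1.3657 × 231.7 = 316.44 MPa
τ_m = K_s·8F_mD/(πd³) = 1.1151 × 524.95 = 585.35 MPa
Goodman: 1/n_f = τ_a/S_se + τ_m/S_su = 316.44/418 + 585.35/797 = 0.75703 + 0.73444 = 1.4915
n_f = 1/1.4915 = 0.6705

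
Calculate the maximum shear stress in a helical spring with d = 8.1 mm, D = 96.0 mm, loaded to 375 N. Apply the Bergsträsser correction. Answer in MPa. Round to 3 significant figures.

Spring index C = D/d = 96.0/8.1 = 11.8519
K_B = (4C+2)/(4C−3) = 49.407/44.407 = 1.1126
τ₀ = 8FD/(πd³) = 8·375·96.0/(π·8.1³) = 288000/1669.6 = 172.5 MPa
τ_max = K·τ₀ = 1.1126 × 172.5 = 191.92 MPa

192 MPa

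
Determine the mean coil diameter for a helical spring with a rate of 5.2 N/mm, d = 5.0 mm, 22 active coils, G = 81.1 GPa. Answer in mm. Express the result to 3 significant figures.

D = (Gd⁴/(8N_a·k))^(1/3) = (81.1×10³·5.0⁴/(8·22·5.2))^(1/3)
  = (55384.1)^(1/3) = 38.1178 mm

38.1 mm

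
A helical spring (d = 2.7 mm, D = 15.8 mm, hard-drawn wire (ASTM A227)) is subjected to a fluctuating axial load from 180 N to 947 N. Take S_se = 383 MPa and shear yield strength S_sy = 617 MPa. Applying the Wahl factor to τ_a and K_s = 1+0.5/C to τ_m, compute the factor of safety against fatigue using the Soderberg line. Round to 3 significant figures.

C = D/d = 15.8/2.7 = 5.8519; K_W = (4C−1)/(4C−4)+0.615/C = 1.2597; K_s = 1+0.5/C = 1.0854
F_a = (F_max−F_min)/2 = 383.5 N; F_m = (F_max+F_min)/2 = 563.5 N
τ_a = K_W·8F_aD/(πd³) = 1.2597 × 783.92 = 987.48 MPa
τ_m = K_s·8F_mD/(πd³) = 1.0854 × 1151.9 = 1250.3 MPa
Soderberg: 1/n_f = τ_a/S_se + τ_m/S_sy = 987.48/383 + 1250.3/617 = 2.57829 + 2.02638 = 4.6047
n_f = 1/4.6047 = 0.2172

0.217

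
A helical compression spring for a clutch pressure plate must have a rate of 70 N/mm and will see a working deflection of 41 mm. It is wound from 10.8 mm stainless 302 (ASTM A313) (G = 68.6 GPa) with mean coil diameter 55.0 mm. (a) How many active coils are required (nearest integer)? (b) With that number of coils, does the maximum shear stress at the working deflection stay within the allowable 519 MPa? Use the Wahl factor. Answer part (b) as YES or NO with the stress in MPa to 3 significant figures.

N_a = Gd⁴/(8D³k) = (68.6×10³)(10.8⁴)/(8·55.0³·70) = 10.02 → N_a = 10
Actual rate k = Gd⁴/(8D³·10) = 70.12 N/mm
Working load F = kδ = 70.12·41 = 2874.9 N
C = 55.0/10.8 = 5.0926; K_W = (4C−1)/(4C−4)+0.615/C = 1.3040
τ_max = K_W·8FD/(πd³) = 1.3040·319.64 = 416.81 MPa
τ_max ≤ 519 MPa → acceptable

(a) 10 coils; (b) YES, τ_max = 417 MPa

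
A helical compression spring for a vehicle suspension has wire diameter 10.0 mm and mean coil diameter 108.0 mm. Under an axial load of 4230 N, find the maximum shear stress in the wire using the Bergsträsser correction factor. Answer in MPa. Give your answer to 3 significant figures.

1310 MPa

Spring index C = D/d = 108.0/10.0 = 10.8000
K_B = (4C+2)/(4C−3) = 45.200/40.200 = 1.1244
τ₀ = 8FD/(πd³) = 8·4230·108.0/(π·10.0³) = 3.65472e+06/3141.6 = 1163.3 MPa
τ_max = K·τ₀ = 1.1244 × 1163.3 = 1308 MPa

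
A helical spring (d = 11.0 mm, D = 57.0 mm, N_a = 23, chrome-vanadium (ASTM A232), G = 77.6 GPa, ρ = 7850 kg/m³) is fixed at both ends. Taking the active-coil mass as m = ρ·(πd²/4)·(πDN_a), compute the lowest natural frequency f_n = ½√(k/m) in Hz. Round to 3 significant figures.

52.1 Hz

k = Gd⁴/(8D³N_a) = (77.6×10³)(11.0⁴)/(8·57.0³·23) = 33.342 N/mm = 33342 N/m
Wire length L = πDN_a = π·57.0·23 = 4118.6 mm
m = ρ·(πd²/4)·L = 7850 × 95.033×10⁻⁶ m² × 4.1186 m = 3.0725 kg
f_n = ½√(k/m) = 0.5·√(33342/3.0725) = 0.5·√(10852) = 52.085 Hz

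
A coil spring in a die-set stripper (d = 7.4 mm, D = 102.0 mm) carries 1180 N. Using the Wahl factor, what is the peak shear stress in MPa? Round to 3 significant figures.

834 MPa

Spring index C = D/d = 102.0/7.4 = 13.7838
K_W = (4C−1)/(4C−4) + 0.615/C = 54.135/51.135 + 0.0446 = 1.1033
τ₀ = 8FD/(πd³) = 8·1180·102.0/(π·7.4³) = 962880/1273 = 756.36 MPa
τ_max = K·τ₀ = 1.1033 × 756.36 = 834.48 MPa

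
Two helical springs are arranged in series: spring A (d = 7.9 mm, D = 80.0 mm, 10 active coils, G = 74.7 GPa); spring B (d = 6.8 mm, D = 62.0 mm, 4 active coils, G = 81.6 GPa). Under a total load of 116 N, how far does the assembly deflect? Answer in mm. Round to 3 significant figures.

21.4 mm

k_A = Gd⁴/(8D³N_a) = (74.7×10³)(7.9⁴)/(8·80.0³·10) = 7.1034 N/mm
k_B = Gd⁴/(8D³N_a) = (81.6×10³)(6.8⁴)/(8·62.0³·4) = 22.877 N/mm
Series: 1/k_eq = 1/7.1034 + 1/22.877 = 0.18449; k_eq = 5.4204 N/mm
δ = F/k_eq = 116/5.4204 = 21.401 mm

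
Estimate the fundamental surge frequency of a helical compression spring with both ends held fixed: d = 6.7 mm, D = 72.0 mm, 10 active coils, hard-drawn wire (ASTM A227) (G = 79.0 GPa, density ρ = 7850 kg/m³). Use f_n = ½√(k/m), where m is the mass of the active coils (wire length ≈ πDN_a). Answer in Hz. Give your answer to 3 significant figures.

k = Gd⁴/(8D³N_a) = (79.0×10³)(6.7⁴)/(8·72.0³·10) = 5.3314 N/mm = 5331.4 N/m
Wire length L = πDN_a = π·72.0·10 = 2261.9 mm
m = ρ·(πd²/4)·L = 7850 × 35.257×10⁻⁶ m² × 2.2619 m = 0.62602 kg
f_n = ½√(k/m) = 0.5·√(5331.4/0.62602) = 0.5·√(8516.2) = 46.142 Hz

46.1 Hz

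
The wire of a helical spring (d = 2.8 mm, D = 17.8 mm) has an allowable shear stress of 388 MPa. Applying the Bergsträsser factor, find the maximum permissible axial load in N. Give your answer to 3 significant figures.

C = D/d = 17.8/2.8 = 6.3571
K_B = (4C+2)/(4C−3) = 27.429/22.429 = 1.2229
τ_max = K·8FD/(πd³) → F_max = τ_allow·πd³/(8DK)
F_max = 388·π·2.8³/(8·17.8·1.2229) = 26758/174.15 = 153.65 N

154 N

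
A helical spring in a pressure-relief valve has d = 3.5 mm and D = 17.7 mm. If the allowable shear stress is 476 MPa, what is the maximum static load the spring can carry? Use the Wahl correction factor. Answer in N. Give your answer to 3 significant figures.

C = D/d = 17.7/3.5 = 5.0571
K_W = (4C−1)/(4C−4) + 0.615/C = 19.229/16.229 + 0.1216 = 1.3065
τ_max = K·8FD/(πd³) → F_max = τ_allow·πd³/(8DK)
F_max = 476·π·3.5³/(8·17.7·1.3065) = 64115/185 = 346.58 N

347 N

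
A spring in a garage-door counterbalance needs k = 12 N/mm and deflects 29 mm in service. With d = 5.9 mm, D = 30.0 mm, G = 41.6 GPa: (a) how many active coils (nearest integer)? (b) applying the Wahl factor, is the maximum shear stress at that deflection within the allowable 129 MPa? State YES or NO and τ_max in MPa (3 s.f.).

N_a = Gd⁴/(8D³k) = (41.6×10³)(5.9⁴)/(8·30.0³·12) = 19.45 → N_a = 19
Actual rate k = Gd⁴/(8D³·19) = 12.283 N/mm
Working load F = kδ = 12.283·29 = 356.2 N
C = 30.0/5.9 = 5.0847; K_W = (4C−1)/(4C−4)+0.615/C = 1.3046
τ_max = K_W·8FD/(πd³) = 1.3046·132.49 = 172.85 MPa
τ_max > 129 MPa → exceeds allowable

(a) 19 coils; (b) NO, τ_max = 173 MPa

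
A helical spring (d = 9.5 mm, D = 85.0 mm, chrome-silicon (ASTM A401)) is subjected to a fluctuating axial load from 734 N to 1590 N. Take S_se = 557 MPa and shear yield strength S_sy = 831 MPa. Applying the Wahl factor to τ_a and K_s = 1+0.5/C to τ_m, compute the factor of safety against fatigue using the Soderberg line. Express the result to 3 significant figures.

C = D/d = 85.0/9.5 = 8.9474; K_W = (4C−1)/(4C−4)+0.615/C = 1.1631; K_s = 1+0.5/C = 1.0559
F_a = (F_max−F_min)/2 = 428 N; F_m = (F_max+F_min)/2 = 1162 N
τ_a = K_W·8F_aD/(πd³) = 1.1631 × 108.05 = 125.68 MPa
τ_m = K_s·8F_mD/(πd³) = 1.0559 × 293.36 = 309.75 MPa
Soderberg: 1/n_f = τ_a/S_se + τ_m/S_sy = 125.68/557 + 309.75/831 = 0.22563 + 0.37274 = 0.59837
n_f = 1/0.59837 = 1.671

1.67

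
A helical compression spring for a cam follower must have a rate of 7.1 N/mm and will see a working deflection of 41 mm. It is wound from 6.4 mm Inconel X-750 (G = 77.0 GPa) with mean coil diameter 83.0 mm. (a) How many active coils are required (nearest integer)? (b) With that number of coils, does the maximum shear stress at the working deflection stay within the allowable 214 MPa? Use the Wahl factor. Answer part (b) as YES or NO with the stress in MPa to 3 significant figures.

N_a = Gd⁴/(8D³k) = (77.0×10³)(6.4⁴)/(8·83.0³·7.1) = 3.978 → N_a = 4
Actual rate k = Gd⁴/(8D³·4) = 7.0604 N/mm
Working load F = kδ = 7.0604·41 = 289.47 N
C = 83.0/6.4 = 12.9688; K_W = (4C−1)/(4C−4)+0.615/C = 1.1101
τ_max = K_W·8FD/(πd³) = 1.1101·233.39 = 259.09 MPa
τ_max > 214 MPa → exceeds allowable

(a) 4 coils; (b) NO, τ_max = 259 MPa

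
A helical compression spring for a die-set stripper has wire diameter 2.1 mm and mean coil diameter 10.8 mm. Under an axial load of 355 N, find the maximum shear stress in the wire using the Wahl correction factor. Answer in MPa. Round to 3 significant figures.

Spring index C = D/d = 10.8/2.1 = 5.1429
K_W = (4C−1)/(4C−4) + 0.615/C = 19.571/16.571 + 0.1196 = 1.3006
τ₀ = 8FD/(πd³) = 8·355·10.8/(π·2.1³) = 30672/29.094 = 1054.2 MPa
τ_max = K·τ₀ = 1.3006 × 1054.2 = 1371.1 MPa

1370 MPa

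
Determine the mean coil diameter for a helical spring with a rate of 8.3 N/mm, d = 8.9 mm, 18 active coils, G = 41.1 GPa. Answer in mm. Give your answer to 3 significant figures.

D = (Gd⁴/(8N_a·k))^(1/3) = (41.1×10³·8.9⁴/(8·18·8.3))^(1/3)
  = (215755)^(1/3) = 59.9773 mm

60.0 mm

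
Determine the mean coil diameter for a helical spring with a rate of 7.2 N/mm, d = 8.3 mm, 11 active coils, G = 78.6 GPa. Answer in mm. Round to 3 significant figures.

D = (Gd⁴/(8N_a·k))^(1/3) = (78.6×10³·8.3⁴/(8·11·7.2))^(1/3)
  = (588735)^(1/3) = 83.8121 mm

83.8 mm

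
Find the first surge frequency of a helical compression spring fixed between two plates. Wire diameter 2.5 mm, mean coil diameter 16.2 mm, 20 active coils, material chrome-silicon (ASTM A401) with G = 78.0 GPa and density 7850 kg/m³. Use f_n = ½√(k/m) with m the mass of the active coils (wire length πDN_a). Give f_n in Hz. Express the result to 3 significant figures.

k = Gd⁴/(8D³N_a) = (78.0×10³)(2.5⁴)/(8·16.2³·20) = 4.4791 N/mm = 4479.1 N/m
Wire length L = πDN_a = π·16.2·20 = 1017.9 mm
m = ρ·(πd²/4)·L = 7850 × 4.9087×10⁻⁶ m² × 1.0179 m = 0.039222 kg
f_n = ½√(k/m) = 0.5·√(4479.1/0.039222) = 0.5·√(1.142e+05) = 168.97 Hz

169 Hz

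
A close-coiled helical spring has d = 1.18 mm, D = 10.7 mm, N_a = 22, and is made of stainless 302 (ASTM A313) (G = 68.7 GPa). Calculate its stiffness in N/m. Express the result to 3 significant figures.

618 N/m

k = Gd⁴/(8D³N_a) = (68.7×10³ × 1.18⁴) / (8 × 10.7³ × 22)
  = 133194 / 215608 = 0.61776 N/mm = 617.76 N/m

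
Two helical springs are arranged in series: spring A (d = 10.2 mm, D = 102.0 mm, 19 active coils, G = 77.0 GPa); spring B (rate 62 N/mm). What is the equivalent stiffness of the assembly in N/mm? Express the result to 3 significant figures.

4.77 N/mm

k_A = Gd⁴/(8D³N_a) = (77.0×10³)(10.2⁴)/(8·102.0³·19) = 5.1671 N/mm
Series: 1/k_eq = 1/5.1671 + 1/62 = 0.20966; k_eq = 4.7696 N/mm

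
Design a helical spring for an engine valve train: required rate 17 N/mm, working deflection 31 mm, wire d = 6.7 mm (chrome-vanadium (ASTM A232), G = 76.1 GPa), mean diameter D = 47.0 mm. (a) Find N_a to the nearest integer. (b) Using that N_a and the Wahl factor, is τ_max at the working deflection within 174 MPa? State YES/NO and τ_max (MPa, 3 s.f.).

(a) 11 coils; (b) NO, τ_max = 251 MPa

N_a = Gd⁴/(8D³k) = (76.1×10³)(6.7⁴)/(8·47.0³·17) = 10.86 → N_a = 11
Actual rate k = Gd⁴/(8D³·11) = 16.784 N/mm
Working load F = kδ = 16.784·31 = 520.32 N
C = 47.0/6.7 = 7.0149; K_W = (4C−1)/(4C−4)+0.615/C = 1.2124
τ_max = K_W·8FD/(πd³) = 1.2124·207.05 = 251.02 MPa
τ_max > 174 MPa → exceeds allowable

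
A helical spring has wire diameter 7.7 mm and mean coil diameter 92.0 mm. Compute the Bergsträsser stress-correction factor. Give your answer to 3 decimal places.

C = D/d = 92.0/7.7 = 11.9481
K_B = (4C+2)/(4C−3) = 49.792/44.792 = 1.1116

1.112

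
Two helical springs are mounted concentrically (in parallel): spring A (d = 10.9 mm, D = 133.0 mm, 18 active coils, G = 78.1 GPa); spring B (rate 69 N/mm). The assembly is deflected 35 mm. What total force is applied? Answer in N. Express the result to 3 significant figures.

2530 N

k_A = Gd⁴/(8D³N_a) = (78.1×10³)(10.9⁴)/(8·133.0³·18) = 3.2542 N/mm
Parallel: k_eq = 3.2542 + 69 = 72.254 N/mm
F = k_eq·δ = 72.254·35 = 2528.9 N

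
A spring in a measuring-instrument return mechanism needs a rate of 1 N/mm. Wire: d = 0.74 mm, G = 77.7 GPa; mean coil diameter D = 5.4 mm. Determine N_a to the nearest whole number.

18

N_a = Gd⁴/(8D³k) = (77.7×10³ × 0.74⁴)/(8 × 5.4³ × 1)
    = 23299.6 / 1259.71 = 18.5 → 18 coils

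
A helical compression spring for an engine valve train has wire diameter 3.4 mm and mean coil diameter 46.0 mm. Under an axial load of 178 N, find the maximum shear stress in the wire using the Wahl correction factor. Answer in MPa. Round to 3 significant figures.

Spring index C = D/d = 46.0/3.4 = 13.5294
K_W = (4C−1)/(4C−4) + 0.615/C = 53.118/50.118 + 0.0455 = 1.1053
τ₀ = 8FD/(πd³) = 8·178·46.0/(π·3.4³) = 65504/123.48 = 530.49 MPa
τ_max = K·τ₀ = 1.1053 × 530.49 = 586.36 MPa

586 MPa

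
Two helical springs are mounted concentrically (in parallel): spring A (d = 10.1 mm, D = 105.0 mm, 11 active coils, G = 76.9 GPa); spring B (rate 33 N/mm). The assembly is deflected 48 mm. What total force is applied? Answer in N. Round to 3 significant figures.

1960 N

k_A = Gd⁴/(8D³N_a) = (76.9×10³)(10.1⁴)/(8·105.0³·11) = 7.8553 N/mm
Parallel: k_eq = 7.8553 + 33 = 40.855 N/mm
F = k_eq·δ = 40.855·48 = 1961.1 N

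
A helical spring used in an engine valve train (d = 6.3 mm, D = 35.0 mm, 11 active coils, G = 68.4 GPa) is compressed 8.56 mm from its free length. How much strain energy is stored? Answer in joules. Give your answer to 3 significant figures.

k = Gd⁴/(8D³N_a) = (68.4×10³)(6.3⁴)/(8·35.0³·11) = 28.558 N/mm
U = ½kδ² = 0.5 × 28.558 × 8.56² = 1046.3 N·mm = 1.0463 J

1.05 J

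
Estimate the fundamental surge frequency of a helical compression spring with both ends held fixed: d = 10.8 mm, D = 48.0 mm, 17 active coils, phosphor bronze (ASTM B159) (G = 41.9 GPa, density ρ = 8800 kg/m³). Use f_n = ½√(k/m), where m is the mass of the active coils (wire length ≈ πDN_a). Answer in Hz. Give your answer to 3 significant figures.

67.7 Hz

k = Gd⁴/(8D³N_a) = (41.9×10³)(10.8⁴)/(8·48.0³·17) = 37.901 N/mm = 37901 N/m
Wire length L = πDN_a = π·48.0·17 = 2563.5 mm
m = ρ·(πd²/4)·L = 8800 × 91.609×10⁻⁶ m² × 2.5635 m = 2.0666 kg
f_n = ½√(k/m) = 0.5·√(37901/2.0666) = 0.5·√(18339) = 67.712 Hz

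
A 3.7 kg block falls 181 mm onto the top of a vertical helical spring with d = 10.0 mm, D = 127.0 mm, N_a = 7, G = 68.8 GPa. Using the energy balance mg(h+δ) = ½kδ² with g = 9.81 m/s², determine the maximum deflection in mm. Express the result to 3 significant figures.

k = Gd⁴/(8D³N_a) = (68.8×10³)(10.0⁴)/(8·127.0³·7) = 5.9978 N/mm
W = mg = 3.7 × 9.81 = 36.297 N
½kδ² − Wδ − Wh = 0 → δ = (W + √(W² + 2kWh))/k
δ = (36.297 + √(1317.5 + 78807.7))/5.9978 = (36.297 + 283.06)/5.9978 = 53.247 mm

53.2 mm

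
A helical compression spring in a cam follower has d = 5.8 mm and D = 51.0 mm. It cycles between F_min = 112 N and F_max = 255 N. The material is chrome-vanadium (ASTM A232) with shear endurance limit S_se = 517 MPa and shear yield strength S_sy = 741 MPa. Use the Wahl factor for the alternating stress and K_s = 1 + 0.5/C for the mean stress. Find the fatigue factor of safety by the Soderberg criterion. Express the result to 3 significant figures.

3.55

C = D/d = 51.0/5.8 = 8.7931; K_W = (4C−1)/(4C−4)+0.615/C = 1.1662; K_s = 1+0.5/C = 1.0569
F_a = (F_max−F_min)/2 = 71.5 N; F_m = (F_max+F_min)/2 = 183.5 N
τ_a = K_W·8F_aD/(πd³) = 1.1662 × 47.592 = 55.501 MPa
τ_m = K_s·8F_mD/(πd³) = 1.0569 × 122.14 = 129.09 MPa
Soderberg: 1/n_f = τ_a/S_se + τ_m/S_sy = 55.501/517 + 129.09/741 = 0.10735 + 0.17421 = 0.28156
n_f = 1/0.28156 = 3.552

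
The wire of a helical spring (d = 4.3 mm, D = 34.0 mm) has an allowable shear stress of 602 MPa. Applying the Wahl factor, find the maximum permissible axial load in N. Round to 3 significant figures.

466 N

C = D/d = 34.0/4.3 = 7.9070
K_W = (4C−1)/(4C−4) + 0.615/C = 30.628/27.628 + 0.0778 = 1.1864
τ_max = K·8FD/(πd³) → F_max = τ_allow·πd³/(8DK)
F_max = 602·π·4.3³/(8·34.0·1.1864) = 1.5037e+05/322.69 = 465.98 N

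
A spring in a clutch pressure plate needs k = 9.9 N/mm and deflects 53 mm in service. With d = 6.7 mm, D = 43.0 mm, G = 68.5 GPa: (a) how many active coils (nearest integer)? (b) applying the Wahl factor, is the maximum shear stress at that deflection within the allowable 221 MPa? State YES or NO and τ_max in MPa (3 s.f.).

N_a = Gd⁴/(8D³k) = (68.5×10³)(6.7⁴)/(8·43.0³·9.9) = 21.92 → N_a = 22
Actual rate k = Gd⁴/(8D³·22) = 9.8644 N/mm
Working load F = kδ = 9.8644·53 = 522.81 N
C = 43.0/6.7 = 6.4179; K_W = (4C−1)/(4C−4)+0.615/C = 1.2343
τ_max = K_W·8FD/(πd³) = 1.2343·190.34 = 234.93 MPa
τ_max > 221 MPa → exceeds allowable

(a) 22 coils; (b) NO, τ_max = 235 MPa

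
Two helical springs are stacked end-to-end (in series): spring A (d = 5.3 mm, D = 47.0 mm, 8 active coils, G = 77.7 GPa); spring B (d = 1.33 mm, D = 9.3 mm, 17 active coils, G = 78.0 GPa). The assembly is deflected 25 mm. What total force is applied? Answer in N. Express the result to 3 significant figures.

k_A = Gd⁴/(8D³N_a) = (77.7×10³)(5.3⁴)/(8·47.0³·8) = 9.2268 N/mm
k_B = Gd⁴/(8D³N_a) = (78.0×10³)(1.33⁴)/(8·9.3³·17) = 2.2311 N/mm
Series: 1/k_eq = 1/9.2268 + 1/2.2311 = 0.5566; k_eq = 1.7966 N/mm
F = k_eq·δ = 1.7966·25 = 44.916 N

44.9 N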